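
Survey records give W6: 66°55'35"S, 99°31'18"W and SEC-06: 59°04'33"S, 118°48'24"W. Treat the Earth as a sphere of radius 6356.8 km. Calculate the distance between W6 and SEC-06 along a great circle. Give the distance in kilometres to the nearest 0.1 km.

W6: φ = -66.92639°, λ = -99.52167°
SEC-06: φ = -59.07583°, λ = -118.80667°
Δφ = 7.8506°,  Δλ = -19.2850°
a = sin²(Δφ/2) + cos φ₁ cos φ₂ sin²(Δλ/2) = 0.010337
c = 2·arcsin(√a) = 0.203692 rad = 11.6707°
d = R·c = 6356.8 × 0.203692 = 1294.8 km

1294.8 km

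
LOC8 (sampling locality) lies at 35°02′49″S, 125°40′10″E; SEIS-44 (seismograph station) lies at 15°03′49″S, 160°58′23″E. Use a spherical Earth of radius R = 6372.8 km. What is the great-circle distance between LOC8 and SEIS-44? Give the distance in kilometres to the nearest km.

LOC8: φ = -35.04694°, λ = +125.66944°
SEIS-44: φ = -15.06361°, λ = +160.97306°
Δφ = 19.9833°,  Δλ = 35.3036°
a = sin²(Δφ/2) + cos φ₁ cos φ₂ sin²(Δλ/2) = 0.102795
c = 2·arcsin(√a) = 0.652759 rad = 37.4004°
d = R·c = 6372.8 × 0.652759 = 4159.9 km

4160 km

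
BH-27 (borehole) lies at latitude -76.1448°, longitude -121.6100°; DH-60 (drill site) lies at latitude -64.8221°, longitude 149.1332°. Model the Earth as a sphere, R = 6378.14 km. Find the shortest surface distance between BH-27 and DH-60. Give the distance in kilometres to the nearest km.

3157 km

Δφ = 11.3227°,  Δλ = -89.2568°
a = sin²(Δφ/2) + cos φ₁ cos φ₂ sin²(Δλ/2) = 0.060009
c = 2·arcsin(√a) = 0.494974 rad = 28.3599°
d = R·c = 6378.14 × 0.494974 = 3157.0 km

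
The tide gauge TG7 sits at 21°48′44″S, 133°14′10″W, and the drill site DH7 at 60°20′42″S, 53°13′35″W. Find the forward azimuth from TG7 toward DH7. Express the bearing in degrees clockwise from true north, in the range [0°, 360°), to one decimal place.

TG7: φ = -21.81222°, λ = -133.23611°
DH7: φ = -60.34500°, λ = -53.22639°
Δλ = 80.0097°
y = sin Δλ · cos φ₂ = 0.487274
x = cos φ₁ sin φ₂ − sin φ₁ cos φ₂ cos Δλ = -0.774911
θ = atan2(y, x) = 147.8378° → 147.8378° (mod 360°)

147.8°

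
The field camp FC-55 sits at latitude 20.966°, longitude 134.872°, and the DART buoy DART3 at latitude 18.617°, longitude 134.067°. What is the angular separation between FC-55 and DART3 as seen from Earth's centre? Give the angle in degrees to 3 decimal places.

Δφ = -2.3490°,  Δλ = -0.8050°
a = sin²(Δφ/2) + cos φ₁ cos φ₂ sin²(Δλ/2) = 0.000464
c = 2·arcsin(√a) = 0.043076 rad = 2.4681°

2.468°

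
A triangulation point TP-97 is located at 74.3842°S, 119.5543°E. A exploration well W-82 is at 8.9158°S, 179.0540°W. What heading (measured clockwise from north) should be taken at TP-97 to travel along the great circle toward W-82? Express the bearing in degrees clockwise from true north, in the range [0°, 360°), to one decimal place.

64.5°

Δλ = 61.3917°
y = sin Δλ · cos φ₂ = 0.867306
x = cos φ₁ sin φ₂ − sin φ₁ cos φ₂ cos Δλ = 0.413854
θ = atan2(y, x) = 64.4908° → 64.4908° (mod 360°)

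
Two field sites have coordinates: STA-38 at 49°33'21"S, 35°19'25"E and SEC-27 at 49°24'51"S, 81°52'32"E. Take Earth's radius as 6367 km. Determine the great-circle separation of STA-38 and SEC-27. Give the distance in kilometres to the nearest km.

STA-38: φ = -49.55583°, λ = +35.32361°
SEC-27: φ = -49.41417°, λ = +81.87556°
Δφ = 0.1417°,  Δλ = 46.5519°
a = sin²(Δφ/2) + cos φ₁ cos φ₂ sin²(Δλ/2) = 0.065904
c = 2·arcsin(√a) = 0.519248 rad = 29.7507°
d = R·c = 6367 × 0.519248 = 3306.1 km

3306 km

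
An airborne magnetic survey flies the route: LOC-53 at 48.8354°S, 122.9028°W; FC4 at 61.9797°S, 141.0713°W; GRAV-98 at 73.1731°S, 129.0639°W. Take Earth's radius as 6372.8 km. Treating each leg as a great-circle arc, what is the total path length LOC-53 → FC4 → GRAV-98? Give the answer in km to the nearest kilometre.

LOC-53→FC4: c = 0.289511 rad, d = 1844.99 km
FC4→GRAV-98: c = 0.210138 rad, d = 1339.17 km
Total = 1844.99 + 1339.17 = 3184.16 km

3184 km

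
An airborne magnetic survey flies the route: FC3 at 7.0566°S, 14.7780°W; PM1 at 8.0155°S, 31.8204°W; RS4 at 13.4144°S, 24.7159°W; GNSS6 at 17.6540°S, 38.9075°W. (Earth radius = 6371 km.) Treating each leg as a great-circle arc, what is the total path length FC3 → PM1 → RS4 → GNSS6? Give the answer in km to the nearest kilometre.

FC3→PM1: c = 0.295329 rad, d = 1881.54 km
PM1→RS4: c = 0.153980 rad, d = 981.01 km
RS4→GNSS6: c = 0.249744 rad, d = 1591.12 km
Total = 1881.54 + 981.01 + 1591.12 = 4453.67 km

4454 km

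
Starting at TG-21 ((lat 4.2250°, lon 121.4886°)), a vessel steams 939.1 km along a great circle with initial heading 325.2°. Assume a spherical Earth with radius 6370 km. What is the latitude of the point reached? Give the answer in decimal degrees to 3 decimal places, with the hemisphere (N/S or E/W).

11.138°N

δ = d/R = 939.1/6370 = 0.147425 rad
φ₂ = arcsin(sin φ₁ cos δ + cos φ₁ sin δ cos θ)
   = arcsin(0.07367·0.98915 + 0.99728·0.14689·0.82115) = 11.13764°
λ₂ = λ₁ + atan2(sin θ sin δ cos φ₁, cos δ − sin φ₁ sin φ₂) = 116.58713°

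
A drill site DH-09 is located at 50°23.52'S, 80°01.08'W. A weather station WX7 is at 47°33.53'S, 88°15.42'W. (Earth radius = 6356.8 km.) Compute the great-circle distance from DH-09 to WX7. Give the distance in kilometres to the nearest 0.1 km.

676.8 km

DH-09: φ = -50.39200°, λ = -80.01800°
WX7: φ = -47.55883°, λ = -88.25700°
Δφ = 2.8332°,  Δλ = -8.2390°
a = sin²(Δφ/2) + cos φ₁ cos φ₂ sin²(Δλ/2) = 0.002831
c = 2·arcsin(√a) = 0.106471 rad = 6.1004°
d = R·c = 6356.8 × 0.106471 = 676.8 km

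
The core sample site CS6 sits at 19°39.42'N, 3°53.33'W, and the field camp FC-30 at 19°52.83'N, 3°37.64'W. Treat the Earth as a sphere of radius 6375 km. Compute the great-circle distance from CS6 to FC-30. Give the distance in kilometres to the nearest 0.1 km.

37.0 km

CS6: φ = +19.65700°, λ = -3.88883°
FC-30: φ = +19.88050°, λ = -3.62733°
Δφ = 0.2235°,  Δλ = 0.2615°
a = sin²(Δφ/2) + cos φ₁ cos φ₂ sin²(Δλ/2) = 0.000008
c = 2·arcsin(√a) = 0.005802 rad = 0.3324°
d = R·c = 6375 × 0.005802 = 37.0 km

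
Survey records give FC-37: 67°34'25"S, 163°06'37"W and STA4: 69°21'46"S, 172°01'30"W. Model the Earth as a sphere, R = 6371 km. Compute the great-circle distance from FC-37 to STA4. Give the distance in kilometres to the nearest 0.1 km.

414.1 km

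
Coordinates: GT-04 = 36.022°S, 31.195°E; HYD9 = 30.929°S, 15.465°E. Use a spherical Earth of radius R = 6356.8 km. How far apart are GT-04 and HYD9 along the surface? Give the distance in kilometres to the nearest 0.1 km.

1559.2 km

Δφ = 5.0930°,  Δλ = -15.7300°
a = sin²(Δφ/2) + cos φ₁ cos φ₂ sin²(Δλ/2) = 0.014965
c = 2·arcsin(√a) = 0.245279 rad = 14.0535°
d = R·c = 6356.8 × 0.245279 = 1559.2 km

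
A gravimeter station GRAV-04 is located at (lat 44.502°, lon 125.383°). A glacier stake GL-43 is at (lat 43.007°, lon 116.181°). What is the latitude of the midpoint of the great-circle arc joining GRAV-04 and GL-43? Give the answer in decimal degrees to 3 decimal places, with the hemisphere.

43.847°N

Bx = cos φ₂ cos Δλ = 0.721859,  By = cos φ₂ sin Δλ = -0.116942
φₘ = atan2(sin φ₁ + sin φ₂, √((cos φ₁ + Bx)² + By²)) = 43.84687°
λₘ = λ₁ + atan2(By, cos φ₁ + Bx) = 120.72440°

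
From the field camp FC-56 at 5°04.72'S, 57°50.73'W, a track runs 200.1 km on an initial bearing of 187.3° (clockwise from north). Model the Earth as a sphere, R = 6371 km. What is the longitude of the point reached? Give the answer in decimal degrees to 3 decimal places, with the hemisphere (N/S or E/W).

FC-56: φ = -5.07867°, λ = -57.84550°
δ = d/R = 200.1/6371 = 0.031408 rad
φ₂ = arcsin(sin φ₁ cos δ + cos φ₁ sin δ cos θ)
   = arcsin(-0.08852·0.99951 + 0.99607·0.03140·-0.99189) = -6.86358°
λ₂ = λ₁ + atan2(sin θ sin δ cos φ₁, cos δ − sin φ₁ sin φ₂) = -58.07577°

58.076°W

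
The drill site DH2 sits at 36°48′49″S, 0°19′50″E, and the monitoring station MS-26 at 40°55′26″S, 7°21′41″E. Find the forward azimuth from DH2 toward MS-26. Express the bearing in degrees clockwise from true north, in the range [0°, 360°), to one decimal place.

129.1°

DH2: φ = -36.81361°, λ = +0.33056°
MS-26: φ = -40.92389°, λ = +7.36139°
Δλ = 7.0308°
y = sin Δλ · cos φ₂ = 0.092486
x = cos φ₁ sin φ₂ − sin φ₁ cos φ₂ cos Δλ = -0.075081
θ = atan2(y, x) = 129.0701° → 129.0701° (mod 360°)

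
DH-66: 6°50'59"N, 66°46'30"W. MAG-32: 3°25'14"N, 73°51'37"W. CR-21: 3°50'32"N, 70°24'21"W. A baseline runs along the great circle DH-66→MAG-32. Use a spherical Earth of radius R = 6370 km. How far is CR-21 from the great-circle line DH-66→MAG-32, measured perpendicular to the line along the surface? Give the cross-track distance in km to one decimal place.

126.4 km

DH-66: φ = +6.84972°, λ = -66.77500°
MAG-32: φ = +3.42056°, λ = -73.86028°
CR-21: φ = +3.84222°, λ = -70.40583°
δ₁₃ = central angle DH-66→CR-21 = 0.082068 rad  (haversine)
θ₁₃ = bearing DH-66→CR-21 = 230.423°,  θ₁₂ = bearing DH-66→MAG-32 = 244.433°
dₓₜ = R·arcsin(sin δ₁₃ · sin(θ₁₃ − θ₁₂)) = 6370·arcsin(0.08198·sin(-14.009°)) = -126.421 km
|dₓₜ| = 126.421 km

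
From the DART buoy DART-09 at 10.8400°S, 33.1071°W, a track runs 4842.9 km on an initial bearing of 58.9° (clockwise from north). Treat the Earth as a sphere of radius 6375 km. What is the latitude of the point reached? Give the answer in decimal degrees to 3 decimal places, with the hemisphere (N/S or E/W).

12.299°N

δ = d/R = 4842.9/6375 = 0.759671 rad
φ₂ = arcsin(sin φ₁ cos δ + cos φ₁ sin δ cos θ)
   = arcsin(-0.18807·0.72506 + 0.98216·0.68868·0.51653) = 12.29937°
λ₂ = λ₁ + atan2(sin θ sin δ cos φ₁, cos δ − sin φ₁ sin φ₂) = 4.01740°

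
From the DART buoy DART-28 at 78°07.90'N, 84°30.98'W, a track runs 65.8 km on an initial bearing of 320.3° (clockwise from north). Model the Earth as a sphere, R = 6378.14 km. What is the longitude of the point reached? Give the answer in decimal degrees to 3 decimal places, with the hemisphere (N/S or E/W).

86.424°W

DART-28: φ = +78.13167°, λ = -84.51633°
δ = d/R = 65.8/6378.14 = 0.010316 rad
φ₂ = arcsin(sin φ₁ cos δ + cos φ₁ sin δ cos θ)
   = arcsin(0.97862·0.99995 + 0.20566·0.01032·0.76940) = 78.58030°
λ₂ = λ₁ + atan2(sin θ sin δ cos φ₁, cos δ − sin φ₁ sin φ₂) = -86.42362°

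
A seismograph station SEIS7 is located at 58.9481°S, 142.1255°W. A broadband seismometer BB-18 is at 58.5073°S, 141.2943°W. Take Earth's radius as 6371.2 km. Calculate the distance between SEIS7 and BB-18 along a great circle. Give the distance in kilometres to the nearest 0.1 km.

68.6 km

Δφ = 0.4408°,  Δλ = 0.8312°
a = sin²(Δφ/2) + cos φ₁ cos φ₂ sin²(Δλ/2) = 0.000029
c = 2·arcsin(√a) = 0.010766 rad = 0.6168°
d = R·c = 6371.2 × 0.010766 = 68.6 km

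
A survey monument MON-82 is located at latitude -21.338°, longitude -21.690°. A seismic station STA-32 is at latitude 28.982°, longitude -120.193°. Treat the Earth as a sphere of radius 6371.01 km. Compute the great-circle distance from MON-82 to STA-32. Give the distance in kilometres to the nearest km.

Δφ = 50.3200°,  Δλ = -98.5030°
a = sin²(Δφ/2) + cos φ₁ cos φ₂ sin²(Δλ/2) = 0.648393
c = 2·arcsin(√a) = 1.872121 rad = 107.2646°
d = R·c = 6371.01 × 1.872121 = 11927.3 km

11927 km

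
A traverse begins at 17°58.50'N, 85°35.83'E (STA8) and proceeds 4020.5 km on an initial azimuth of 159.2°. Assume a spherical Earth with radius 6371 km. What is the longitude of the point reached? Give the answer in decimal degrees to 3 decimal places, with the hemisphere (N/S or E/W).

98.186°E

STA8: φ = +17.97500°, λ = +85.59717°
δ = d/R = 4020.5/6371 = 0.631063 rad
φ₂ = arcsin(sin φ₁ cos δ + cos φ₁ sin δ cos θ)
   = arcsin(0.30860·0.80740 + 0.95119·0.59000·-0.93483) = -15.98967°
λ₂ = λ₁ + atan2(sin θ sin δ cos φ₁, cos δ − sin φ₁ sin φ₂) = 98.18560°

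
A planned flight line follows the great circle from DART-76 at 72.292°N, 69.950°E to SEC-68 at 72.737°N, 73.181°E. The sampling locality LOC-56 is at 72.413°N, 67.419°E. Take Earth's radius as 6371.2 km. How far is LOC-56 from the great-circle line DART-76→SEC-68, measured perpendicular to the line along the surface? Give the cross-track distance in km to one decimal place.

51.2 km

δ₁₃ = central angle DART-76→LOC-56 = 0.013556 rad  (haversine)
θ₁₃ = bearing DART-76→LOC-56 = 280.166°,  θ₁₂ = bearing DART-76→SEC-68 = 63.839°
dₓₜ = R·arcsin(sin δ₁₃ · sin(θ₁₃ − θ₁₂)) = 6371.2·arcsin(0.01356·sin(216.327°)) = -51.164 km
|dₓₜ| = 51.164 km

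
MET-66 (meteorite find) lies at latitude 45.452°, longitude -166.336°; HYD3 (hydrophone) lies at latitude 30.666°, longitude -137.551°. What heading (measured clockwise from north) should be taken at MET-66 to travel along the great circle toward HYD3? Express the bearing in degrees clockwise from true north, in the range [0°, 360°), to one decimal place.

Δλ = 28.7850°
y = sin Δλ · cos φ₂ = 0.414186
x = cos φ₁ sin φ₂ − sin φ₁ cos φ₂ cos Δλ = -0.179463
θ = atan2(y, x) = 113.4266° → 113.4266° (mod 360°)

113.4°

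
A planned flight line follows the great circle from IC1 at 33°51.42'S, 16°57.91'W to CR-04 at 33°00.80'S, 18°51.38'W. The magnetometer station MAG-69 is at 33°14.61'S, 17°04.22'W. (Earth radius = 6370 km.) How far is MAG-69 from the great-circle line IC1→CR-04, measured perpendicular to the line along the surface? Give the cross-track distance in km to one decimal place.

55.9 km

IC1: φ = -33.85700°, λ = -16.96517°
CR-04: φ = -33.01333°, λ = -18.85633°
MAG-69: φ = -33.24350°, λ = -17.07033°
δ₁₃ = central angle IC1→MAG-69 = 0.010816 rad  (haversine)
θ₁₃ = bearing IC1→MAG-69 = 351.841°,  θ₁₂ = bearing IC1→CR-04 = 297.604°
dₓₜ = R·arcsin(sin δ₁₃ · sin(θ₁₃ − θ₁₂)) = 6370·arcsin(0.01082·sin(54.236°)) = 55.907 km
|dₓₜ| = 55.907 km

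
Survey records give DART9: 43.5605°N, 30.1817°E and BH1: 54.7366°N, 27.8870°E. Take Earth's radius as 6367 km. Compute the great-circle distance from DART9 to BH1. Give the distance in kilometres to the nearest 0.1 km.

1252.9 km

Δφ = 11.1761°,  Δλ = -2.2947°
a = sin²(Δφ/2) + cos φ₁ cos φ₂ sin²(Δλ/2) = 0.009650
c = 2·arcsin(√a) = 0.196783 rad = 11.2748°
d = R·c = 6367 × 0.196783 = 1252.9 km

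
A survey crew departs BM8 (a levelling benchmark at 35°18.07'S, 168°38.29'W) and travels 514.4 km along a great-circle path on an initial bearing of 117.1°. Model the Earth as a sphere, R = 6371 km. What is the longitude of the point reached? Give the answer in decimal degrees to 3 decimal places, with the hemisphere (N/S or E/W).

BM8: φ = -35.30117°, λ = -168.63817°
δ = d/R = 514.4/6371 = 0.080741 rad
φ₂ = arcsin(sin φ₁ cos δ + cos φ₁ sin δ cos θ)
   = arcsin(-0.57787·0.99674 + 0.81613·0.08065·-0.45554) = -37.29918°
λ₂ = λ₁ + atan2(sin θ sin δ cos φ₁, cos δ − sin φ₁ sin φ₂) = -163.45973°

163.460°W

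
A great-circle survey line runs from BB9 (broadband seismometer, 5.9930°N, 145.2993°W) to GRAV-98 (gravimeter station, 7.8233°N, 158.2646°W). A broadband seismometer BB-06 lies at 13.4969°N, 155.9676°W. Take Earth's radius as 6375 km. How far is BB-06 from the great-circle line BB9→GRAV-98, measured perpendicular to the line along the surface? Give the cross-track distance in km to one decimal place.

658.5 km

δ₁₃ = central angle BB9→BB-06 = 0.225329 rad  (haversine)
θ₁₃ = bearing BB9→BB-06 = 306.324°,  θ₁₂ = bearing BB9→GRAV-98 = 278.842°
dₓₜ = R·arcsin(sin δ₁₃ · sin(θ₁₃ − θ₁₂)) = 6375·arcsin(0.22343·sin(27.482°)) = 658.473 km
|dₓₜ| = 658.473 km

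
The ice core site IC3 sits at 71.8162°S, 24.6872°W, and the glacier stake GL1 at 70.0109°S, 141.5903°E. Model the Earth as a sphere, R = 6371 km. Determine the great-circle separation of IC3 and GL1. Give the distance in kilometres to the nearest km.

Δφ = 1.8053°,  Δλ = 166.2775°
a = sin²(Δφ/2) + cos φ₁ cos φ₂ sin²(Δλ/2) = 0.105403
c = 2·arcsin(√a) = 0.661300 rad = 37.8897°
d = R·c = 6371 × 0.661300 = 4213.1 km

4213 km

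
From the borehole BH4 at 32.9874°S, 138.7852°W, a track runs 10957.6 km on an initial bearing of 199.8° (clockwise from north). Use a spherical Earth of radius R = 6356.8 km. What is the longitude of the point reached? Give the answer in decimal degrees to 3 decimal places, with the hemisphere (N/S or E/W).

δ = d/R = 10957.6/6356.8 = 1.723760 rad
φ₂ = arcsin(sin φ₁ cos δ + cos φ₁ sin δ cos θ)
   = arcsin(-0.54445·-0.15237 + 0.83879·0.98832·-0.94088) = -44.18914°
λ₂ = λ₁ + atan2(sin θ sin δ cos φ₁, cos δ − sin φ₁ sin φ₂) = 69.04765°

69.048°E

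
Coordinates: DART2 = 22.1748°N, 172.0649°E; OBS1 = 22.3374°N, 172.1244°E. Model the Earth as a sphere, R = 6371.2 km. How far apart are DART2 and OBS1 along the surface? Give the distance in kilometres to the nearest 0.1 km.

19.1 km

Δφ = 0.1626°,  Δλ = 0.0595°
a = sin²(Δφ/2) + cos φ₁ cos φ₂ sin²(Δλ/2) = 0.000002
c = 2·arcsin(√a) = 0.002996 rad = 0.1717°
d = R·c = 6371.2 × 0.002996 = 19.1 km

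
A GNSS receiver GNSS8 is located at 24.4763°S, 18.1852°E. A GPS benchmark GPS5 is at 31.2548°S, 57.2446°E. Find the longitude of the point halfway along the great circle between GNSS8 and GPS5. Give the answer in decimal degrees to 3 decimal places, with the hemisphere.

37.079°E

Bx = cos φ₂ cos Δλ = 0.663799,  By = cos φ₂ sin Δλ = 0.538675
φₘ = atan2(sin φ₁ + sin φ₂, √((cos φ₁ + Bx)² + By²)) = -29.28992°
λₘ = λ₁ + atan2(By, cos φ₁ + Bx) = 37.07859°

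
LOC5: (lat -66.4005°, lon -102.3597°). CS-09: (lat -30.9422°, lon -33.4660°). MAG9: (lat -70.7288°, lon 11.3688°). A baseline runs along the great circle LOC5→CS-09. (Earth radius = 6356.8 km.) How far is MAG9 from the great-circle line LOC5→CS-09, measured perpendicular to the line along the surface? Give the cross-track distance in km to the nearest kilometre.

3523 km

δ₁₃ = central angle LOC5→MAG9 = 0.623482 rad  (haversine)
θ₁₃ = bearing LOC5→MAG9 = 148.837°,  θ₁₂ = bearing LOC5→CS-09 = 84.491°
dₓₜ = R·arcsin(sin δ₁₃ · sin(θ₁₃ − θ₁₂)) = 6356.8·arcsin(0.58387·sin(64.346°)) = 3523.292 km
|dₓₜ| = 3523.292 km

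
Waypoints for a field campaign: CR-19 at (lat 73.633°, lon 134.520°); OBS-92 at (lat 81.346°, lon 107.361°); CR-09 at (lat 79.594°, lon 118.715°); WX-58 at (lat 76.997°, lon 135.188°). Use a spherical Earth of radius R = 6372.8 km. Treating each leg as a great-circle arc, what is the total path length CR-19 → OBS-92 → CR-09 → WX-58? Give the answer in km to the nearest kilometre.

1810 km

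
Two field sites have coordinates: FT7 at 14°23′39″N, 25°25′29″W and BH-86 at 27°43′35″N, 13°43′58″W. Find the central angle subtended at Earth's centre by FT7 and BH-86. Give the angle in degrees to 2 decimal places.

17.20°

FT7: φ = +14.39417°, λ = -25.42472°
BH-86: φ = +27.72639°, λ = -13.73278°
Δφ = 13.3322°,  Δλ = 11.6919°
a = sin²(Δφ/2) + cos φ₁ cos φ₂ sin²(Δλ/2) = 0.022370
c = 2·arcsin(√a) = 0.300260 rad = 17.2036°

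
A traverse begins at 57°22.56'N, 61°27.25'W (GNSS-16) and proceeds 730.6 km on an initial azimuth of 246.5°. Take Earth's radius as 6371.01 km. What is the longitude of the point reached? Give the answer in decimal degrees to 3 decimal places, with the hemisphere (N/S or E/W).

GNSS-16: φ = +57.37600°, λ = -61.45417°
δ = d/R = 730.6/6371.01 = 0.114676 rad
φ₂ = arcsin(sin φ₁ cos δ + cos φ₁ sin δ cos θ)
   = arcsin(0.84223·0.99343 + 0.53912·0.11442·-0.39875) = 54.30127°
λ₂ = λ₁ + atan2(sin θ sin δ cos φ₁, cos δ − sin φ₁ sin φ₂) = -71.81394°

71.814°W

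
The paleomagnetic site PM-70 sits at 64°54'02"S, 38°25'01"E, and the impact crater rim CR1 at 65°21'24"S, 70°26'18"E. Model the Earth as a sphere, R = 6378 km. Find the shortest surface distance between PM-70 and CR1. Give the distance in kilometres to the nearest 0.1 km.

PM-70: φ = -64.90056°, λ = +38.41694°
CR1: φ = -65.35667°, λ = +70.43833°
Δφ = -0.4561°,  Δλ = 32.0214°
a = sin²(Δφ/2) + cos φ₁ cos φ₂ sin²(Δλ/2) = 0.013472
c = 2·arcsin(√a) = 0.232658 rad = 13.3303°
d = R·c = 6378 × 0.232658 = 1483.9 km

1483.9 km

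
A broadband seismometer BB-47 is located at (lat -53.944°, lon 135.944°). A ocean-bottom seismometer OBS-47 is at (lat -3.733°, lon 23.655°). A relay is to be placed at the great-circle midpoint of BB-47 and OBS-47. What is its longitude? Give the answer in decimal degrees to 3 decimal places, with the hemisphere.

58.763°E

Bx = cos φ₂ cos Δλ = -0.378474,  By = cos φ₂ sin Δλ = -0.923319
φₘ = atan2(sin φ₁ + sin φ₂, √((cos φ₁ + Bx)² + By²)) = -42.69198°
λₘ = λ₁ + atan2(By, cos φ₁ + Bx) = 58.76340°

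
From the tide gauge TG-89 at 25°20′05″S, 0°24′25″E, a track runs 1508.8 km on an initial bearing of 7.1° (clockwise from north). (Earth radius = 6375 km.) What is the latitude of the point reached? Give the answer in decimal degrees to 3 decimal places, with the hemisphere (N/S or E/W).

11.869°S

TG-89: φ = -25.33472°, λ = +0.40694°
δ = d/R = 1508.8/6375 = 0.236675 rad
φ₂ = arcsin(sin φ₁ cos δ + cos φ₁ sin δ cos θ)
   = arcsin(-0.42791·0.97212 + 0.90382·0.23447·0.99233) = -11.86940°
λ₂ = λ₁ + atan2(sin θ sin δ cos φ₁, cos δ − sin φ₁ sin φ₂) = 2.10396°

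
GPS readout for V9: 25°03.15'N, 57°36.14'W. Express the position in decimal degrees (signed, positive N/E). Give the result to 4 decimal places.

lat: 25.0525° N → +25.0525°
lon: 57.6023° W → -57.6023°

+25.0525°, -57.6023°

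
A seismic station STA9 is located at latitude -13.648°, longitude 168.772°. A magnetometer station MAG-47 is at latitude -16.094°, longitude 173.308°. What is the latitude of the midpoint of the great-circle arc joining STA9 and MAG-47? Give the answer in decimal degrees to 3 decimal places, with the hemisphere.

Bx = cos φ₂ cos Δλ = 0.957799,  By = cos φ₂ sin Δλ = 0.075986
φₘ = atan2(sin φ₁ + sin φ₂, √((cos φ₁ + Bx)² + By²)) = -14.88214°
λₘ = λ₁ + atan2(By, cos φ₁ + Bx) = 171.02714°

14.882°S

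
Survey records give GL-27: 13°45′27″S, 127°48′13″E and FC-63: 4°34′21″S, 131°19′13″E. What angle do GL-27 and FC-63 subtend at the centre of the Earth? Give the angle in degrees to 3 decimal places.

9.818°

GL-27: φ = -13.75750°, λ = +127.80361°
FC-63: φ = -4.57250°, λ = +131.32028°
Δφ = 9.1850°,  Δλ = 3.5167°
a = sin²(Δφ/2) + cos φ₁ cos φ₂ sin²(Δλ/2) = 0.007323
c = 2·arcsin(√a) = 0.171353 rad = 9.8178°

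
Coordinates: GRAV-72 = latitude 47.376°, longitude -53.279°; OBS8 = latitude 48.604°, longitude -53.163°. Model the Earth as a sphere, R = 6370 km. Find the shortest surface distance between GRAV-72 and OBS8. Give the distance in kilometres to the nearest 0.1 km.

136.8 km

Δφ = 1.2280°,  Δλ = 0.1160°
a = sin²(Δφ/2) + cos φ₁ cos φ₂ sin²(Δλ/2) = 0.000115
c = 2·arcsin(√a) = 0.021475 rad = 1.2305°
d = R·c = 6370 × 0.021475 = 136.8 km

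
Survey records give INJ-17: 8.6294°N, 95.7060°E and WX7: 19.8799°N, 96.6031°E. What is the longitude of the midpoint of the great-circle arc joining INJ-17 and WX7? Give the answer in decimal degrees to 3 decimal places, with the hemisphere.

Bx = cos φ₂ cos Δλ = 0.940292,  By = cos φ₂ sin Δλ = 0.014724
φₘ = atan2(sin φ₁ + sin φ₂, √((cos φ₁ + Bx)² + By²)) = 14.25507°
λₘ = λ₁ + atan2(By, cos φ₁ + Bx) = 96.14333°

96.143°E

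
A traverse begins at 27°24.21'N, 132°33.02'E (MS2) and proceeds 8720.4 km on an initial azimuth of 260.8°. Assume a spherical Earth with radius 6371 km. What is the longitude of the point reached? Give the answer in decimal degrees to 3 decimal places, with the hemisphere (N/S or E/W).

MS2: φ = +27.40350°, λ = +132.55033°
δ = d/R = 8720.4/6371 = 1.368765 rad
φ₂ = arcsin(sin φ₁ cos δ + cos φ₁ sin δ cos θ)
   = arcsin(0.46025·0.20066 + 0.88779·0.97966·-0.15988) = -2.67663°
λ₂ = λ₁ + atan2(sin θ sin δ cos φ₁, cos δ − sin φ₁ sin φ₂) = 57.05779°

57.058°E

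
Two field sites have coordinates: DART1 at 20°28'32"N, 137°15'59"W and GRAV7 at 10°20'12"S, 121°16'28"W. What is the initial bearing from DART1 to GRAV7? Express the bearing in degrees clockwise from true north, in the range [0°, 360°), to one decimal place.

DART1: φ = +20.47556°, λ = -137.26639°
GRAV7: φ = -10.33667°, λ = -121.27444°
Δλ = 15.9919°
y = sin Δλ · cos φ₂ = 0.271031
x = cos φ₁ sin φ₂ − sin φ₁ cos φ₂ cos Δλ = -0.498908
θ = atan2(y, x) = 151.4871° → 151.4871° (mod 360°)

151.5°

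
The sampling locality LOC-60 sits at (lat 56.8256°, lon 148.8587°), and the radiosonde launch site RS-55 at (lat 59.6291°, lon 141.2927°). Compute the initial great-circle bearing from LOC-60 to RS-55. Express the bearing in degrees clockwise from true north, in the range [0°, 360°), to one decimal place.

Δλ = -7.5660°
y = sin Δλ · cos φ₂ = -0.066571
x = cos φ₁ sin φ₂ − sin φ₁ cos φ₂ cos Δλ = 0.052595
θ = atan2(y, x) = -51.6891° → 308.3109° (mod 360°)

308.3°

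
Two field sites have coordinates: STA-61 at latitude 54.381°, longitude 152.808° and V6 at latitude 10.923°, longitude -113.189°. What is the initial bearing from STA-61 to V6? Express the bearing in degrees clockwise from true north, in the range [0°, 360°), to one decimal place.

80.4°

Δλ = 94.0030°
y = sin Δλ · cos φ₂ = 0.979487
x = cos φ₁ sin φ₂ − sin φ₁ cos φ₂ cos Δλ = 0.166077
θ = atan2(y, x) = 80.3767° → 80.3767° (mod 360°)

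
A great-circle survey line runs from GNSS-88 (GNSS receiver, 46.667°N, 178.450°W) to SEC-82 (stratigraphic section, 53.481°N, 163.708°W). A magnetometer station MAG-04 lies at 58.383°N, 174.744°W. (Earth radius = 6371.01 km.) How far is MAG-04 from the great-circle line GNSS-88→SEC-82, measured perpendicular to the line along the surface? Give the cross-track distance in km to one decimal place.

836.2 km

δ₁₃ = central angle GNSS-88→MAG-04 = 0.208155 rad  (haversine)
θ₁₃ = bearing GNSS-88→MAG-04 = 9.437°,  θ₁₂ = bearing GNSS-88→SEC-82 = 48.730°
dₓₜ = R·arcsin(sin δ₁₃ · sin(θ₁₃ − θ₁₂)) = 6371.01·arcsin(0.20666·sin(-39.292°)) = -836.174 km
|dₓₜ| = 836.174 km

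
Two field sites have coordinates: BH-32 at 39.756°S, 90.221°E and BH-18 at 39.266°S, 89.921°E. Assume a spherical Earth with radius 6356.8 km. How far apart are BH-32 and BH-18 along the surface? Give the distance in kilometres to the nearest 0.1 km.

Δφ = 0.4900°,  Δλ = -0.3000°
a = sin²(Δφ/2) + cos φ₁ cos φ₂ sin²(Δλ/2) = 0.000022
c = 2·arcsin(√a) = 0.009458 rad = 0.5419°
d = R·c = 6356.8 × 0.009458 = 60.1 km

60.1 km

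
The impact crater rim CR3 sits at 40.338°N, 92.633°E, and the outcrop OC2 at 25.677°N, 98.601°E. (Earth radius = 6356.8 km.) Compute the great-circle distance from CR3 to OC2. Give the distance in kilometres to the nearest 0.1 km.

1717.6 km

Δφ = -14.6610°,  Δλ = 5.9680°
a = sin²(Δφ/2) + cos φ₁ cos φ₂ sin²(Δλ/2) = 0.018142
c = 2·arcsin(√a) = 0.270202 rad = 15.4814°
d = R·c = 6356.8 × 0.270202 = 1717.6 km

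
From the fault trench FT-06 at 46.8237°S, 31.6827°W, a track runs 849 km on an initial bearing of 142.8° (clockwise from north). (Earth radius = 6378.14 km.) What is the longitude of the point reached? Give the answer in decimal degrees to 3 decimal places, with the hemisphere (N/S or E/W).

24.079°W

δ = d/R = 849/6378.14 = 0.133111 rad
φ₂ = arcsin(sin φ₁ cos δ + cos φ₁ sin δ cos θ)
   = arcsin(-0.72925·0.99115 + 0.68425·0.13272·-0.79653) = -52.66800°
λ₂ = λ₁ + atan2(sin θ sin δ cos φ₁, cos δ − sin φ₁ sin φ₂) = -24.07920°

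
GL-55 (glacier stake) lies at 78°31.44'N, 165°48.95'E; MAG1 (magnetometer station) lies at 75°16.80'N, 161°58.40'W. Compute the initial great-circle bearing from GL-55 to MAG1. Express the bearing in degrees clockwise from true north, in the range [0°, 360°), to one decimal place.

97.7°

GL-55: φ = +78.52400°, λ = +165.81583°
MAG1: φ = +75.28000°, λ = -161.97333°
Δλ = 32.2108°
y = sin Δλ · cos φ₂ = 0.135442
x = cos φ₁ sin φ₂ − sin φ₁ cos φ₂ cos Δλ = -0.018263
θ = atan2(y, x) = 97.6794° → 97.6794° (mod 360°)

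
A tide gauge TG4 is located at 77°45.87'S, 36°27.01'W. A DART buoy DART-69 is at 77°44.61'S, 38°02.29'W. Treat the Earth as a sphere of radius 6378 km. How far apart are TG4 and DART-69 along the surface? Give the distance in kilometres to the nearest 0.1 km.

37.6 km

TG4: φ = -77.76450°, λ = -36.45017°
DART-69: φ = -77.74350°, λ = -38.03817°
Δφ = 0.0210°,  Δλ = -1.5880°
a = sin²(Δφ/2) + cos φ₁ cos φ₂ sin²(Δλ/2) = 0.000009
c = 2·arcsin(√a) = 0.005890 rad = 0.3375°
d = R·c = 6378 × 0.005890 = 37.6 km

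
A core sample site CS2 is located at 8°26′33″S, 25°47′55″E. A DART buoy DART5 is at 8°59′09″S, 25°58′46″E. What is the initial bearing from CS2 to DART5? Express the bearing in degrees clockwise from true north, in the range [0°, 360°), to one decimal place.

161.8°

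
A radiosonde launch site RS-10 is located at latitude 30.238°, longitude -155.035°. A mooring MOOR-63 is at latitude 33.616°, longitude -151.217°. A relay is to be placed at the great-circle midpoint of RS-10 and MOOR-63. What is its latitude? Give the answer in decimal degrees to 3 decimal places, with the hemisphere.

31.941°N

Bx = cos φ₂ cos Δλ = 0.830918,  By = cos φ₂ sin Δλ = 0.055452
φₘ = atan2(sin φ₁ + sin φ₂, √((cos φ₁ + Bx)² + By²)) = 31.94127°
λₘ = λ₁ + atan2(By, cos φ₁ + Bx) = -153.16109°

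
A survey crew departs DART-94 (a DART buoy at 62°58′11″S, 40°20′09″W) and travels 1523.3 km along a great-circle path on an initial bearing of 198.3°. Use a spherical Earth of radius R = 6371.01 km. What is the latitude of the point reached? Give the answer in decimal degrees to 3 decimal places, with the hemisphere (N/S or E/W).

75.378°S

DART-94: φ = -62.96972°, λ = -40.33583°
δ = d/R = 1523.3/6371.01 = 0.239099 rad
φ₂ = arcsin(sin φ₁ cos δ + cos φ₁ sin δ cos θ)
   = arcsin(-0.89077·0.97155 + 0.45446·0.23683·-0.94943) = -75.37776°
λ₂ = λ₁ + atan2(sin θ sin δ cos φ₁, cos δ − sin φ₁ sin φ₂) = -57.46740°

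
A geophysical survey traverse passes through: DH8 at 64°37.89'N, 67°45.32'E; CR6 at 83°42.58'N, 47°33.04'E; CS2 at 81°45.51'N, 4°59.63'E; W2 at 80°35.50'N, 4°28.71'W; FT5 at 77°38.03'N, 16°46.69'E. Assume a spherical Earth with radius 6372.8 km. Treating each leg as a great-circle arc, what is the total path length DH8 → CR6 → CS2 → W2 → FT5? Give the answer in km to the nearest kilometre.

DH8: φ = +64.63150°, λ = +67.75533°
CR6: φ = +83.70967°, λ = +47.55067°
CS2: φ = +81.75850°, λ = +4.99383°
W2: φ = +80.59167°, λ = -4.47850°
FT5: φ = +77.63383°, λ = +16.77817°
DH8→CR6: c = 0.341704 rad, d = 2177.61 km
CR6→CS2: c = 0.097163 rad, d = 619.20 km
CS2→W2: c = 0.032463 rad, d = 206.88 km
W2→FT5: c = 0.086212 rad, d = 549.41 km
Total = 2177.61 + 619.20 + 206.88 + 549.41 = 3553.11 km

3553 km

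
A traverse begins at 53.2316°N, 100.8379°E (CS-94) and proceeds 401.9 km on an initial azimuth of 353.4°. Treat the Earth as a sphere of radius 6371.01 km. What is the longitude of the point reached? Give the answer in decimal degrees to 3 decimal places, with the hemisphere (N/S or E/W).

δ = d/R = 401.9/6371.01 = 0.063083 rad
φ₂ = arcsin(sin φ₁ cos δ + cos φ₁ sin δ cos θ)
   = arcsin(0.80106·0.99801 + 0.59858·0.06304·0.99337) = 56.81978°
λ₂ = λ₁ + atan2(sin θ sin δ cos φ₁, cos δ − sin φ₁ sin φ₂) = 100.07930°

100.079°E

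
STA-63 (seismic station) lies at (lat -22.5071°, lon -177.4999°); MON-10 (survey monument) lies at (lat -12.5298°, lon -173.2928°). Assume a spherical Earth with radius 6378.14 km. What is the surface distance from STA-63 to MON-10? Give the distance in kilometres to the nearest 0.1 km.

Δφ = 9.9773°,  Δλ = 4.2071°
a = sin²(Δφ/2) + cos φ₁ cos φ₂ sin²(Δλ/2) = 0.008777
c = 2·arcsin(√a) = 0.187644 rad = 10.7512°
d = R·c = 6378.14 × 0.187644 = 1196.8 km

1196.8 km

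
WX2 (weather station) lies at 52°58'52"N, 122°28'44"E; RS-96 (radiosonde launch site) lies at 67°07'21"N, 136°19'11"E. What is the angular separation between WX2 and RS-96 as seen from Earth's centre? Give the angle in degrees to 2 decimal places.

15.66°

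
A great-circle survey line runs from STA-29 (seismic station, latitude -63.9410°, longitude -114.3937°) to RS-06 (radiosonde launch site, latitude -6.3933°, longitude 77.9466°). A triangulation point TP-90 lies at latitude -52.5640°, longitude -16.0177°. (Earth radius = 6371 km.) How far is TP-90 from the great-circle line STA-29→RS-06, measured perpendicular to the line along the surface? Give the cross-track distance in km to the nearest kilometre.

δ₁₃ = central angle STA-29→TP-90 = 0.830625 rad  (haversine)
θ₁₃ = bearing STA-29→TP-90 = 125.462°,  θ₁₂ = bearing STA-29→RS-06 = 192.985°
dₓₜ = R·arcsin(sin δ₁₃ · sin(θ₁₃ − θ₁₂)) = 6371·arcsin(0.73835·sin(-67.523°)) = -4783.702 km
|dₓₜ| = 4783.702 km

4784 km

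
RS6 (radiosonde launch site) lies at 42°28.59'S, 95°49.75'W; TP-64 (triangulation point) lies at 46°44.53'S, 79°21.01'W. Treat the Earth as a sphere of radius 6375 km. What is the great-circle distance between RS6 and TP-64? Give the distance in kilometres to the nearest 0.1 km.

1385.7 km

RS6: φ = -42.47650°, λ = -95.82917°
TP-64: φ = -46.74217°, λ = -79.35017°
Δφ = -4.2657°,  Δλ = 16.4790°
a = sin²(Δφ/2) + cos φ₁ cos φ₂ sin²(Δλ/2) = 0.011766
c = 2·arcsin(√a) = 0.217367 rad = 12.4542°
d = R·c = 6375 × 0.217367 = 1385.7 km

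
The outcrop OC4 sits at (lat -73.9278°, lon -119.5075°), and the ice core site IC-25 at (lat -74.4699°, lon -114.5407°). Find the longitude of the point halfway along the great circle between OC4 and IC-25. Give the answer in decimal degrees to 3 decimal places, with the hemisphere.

Bx = cos φ₂ cos Δλ = 0.266739,  By = cos φ₂ sin Δλ = 0.023181
φₘ = atan2(sin φ₁ + sin φ₂, √((cos φ₁ + Bx)² + By²)) = -74.21295°
λₘ = λ₁ + atan2(By, cos φ₁ + Bx) = -117.06564°

117.066°W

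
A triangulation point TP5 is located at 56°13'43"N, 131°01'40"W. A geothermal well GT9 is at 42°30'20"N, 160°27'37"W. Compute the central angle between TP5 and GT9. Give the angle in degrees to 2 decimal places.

TP5: φ = +56.22861°, λ = -131.02778°
GT9: φ = +42.50556°, λ = -160.46028°
Δφ = -13.7231°,  Δλ = -29.4325°
a = sin²(Δφ/2) + cos φ₁ cos φ₂ sin²(Δλ/2) = 0.040719
c = 2·arcsin(√a) = 0.406367 rad = 23.2831°

23.28°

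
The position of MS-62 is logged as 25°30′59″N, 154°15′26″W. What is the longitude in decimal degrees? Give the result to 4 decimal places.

154.2572°W

154° + 15′/60 + 26″/3600 = 154 + 0.25000 + 0.00722 = 154.2572°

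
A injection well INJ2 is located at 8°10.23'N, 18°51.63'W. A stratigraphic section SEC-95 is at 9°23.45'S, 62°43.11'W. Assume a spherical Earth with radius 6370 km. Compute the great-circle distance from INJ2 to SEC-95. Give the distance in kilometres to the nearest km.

INJ2: φ = +8.17050°, λ = -18.86050°
SEC-95: φ = -9.39083°, λ = -62.71850°
Δφ = -17.5613°,  Δλ = -43.8580°
a = sin²(Δφ/2) + cos φ₁ cos φ₂ sin²(Δλ/2) = 0.159507
c = 2·arcsin(√a) = 0.821689 rad = 47.0793°
d = R·c = 6370 × 0.821689 = 5234.2 km

5234 km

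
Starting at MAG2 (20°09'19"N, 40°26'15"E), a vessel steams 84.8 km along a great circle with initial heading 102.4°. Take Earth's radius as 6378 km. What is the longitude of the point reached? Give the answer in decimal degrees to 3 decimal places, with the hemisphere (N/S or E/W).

MAG2: φ = +20.15528°, λ = +40.43750°
δ = d/R = 84.8/6378 = 0.013296 rad
φ₂ = arcsin(sin φ₁ cos δ + cos φ₁ sin δ cos θ)
   = arcsin(0.34457·0.99991 + 0.93876·0.01330·-0.21474) = 19.98993°
λ₂ = λ₁ + atan2(sin θ sin δ cos φ₁, cos δ − sin φ₁ sin φ₂) = 41.22922°

41.229°E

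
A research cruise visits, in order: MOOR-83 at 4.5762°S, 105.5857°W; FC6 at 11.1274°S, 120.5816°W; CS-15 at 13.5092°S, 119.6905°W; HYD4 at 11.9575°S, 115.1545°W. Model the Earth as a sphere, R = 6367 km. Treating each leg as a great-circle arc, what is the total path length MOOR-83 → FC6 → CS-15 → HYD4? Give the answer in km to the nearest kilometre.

MOOR-83→FC6: c = 0.283217 rad, d = 1803.24 km
FC6→CS-15: c = 0.044260 rad, d = 281.80 km
CS-15→HYD4: c = 0.081829 rad, d = 521.00 km
Total = 1803.24 + 281.80 + 521.00 = 2606.05 km

2606 km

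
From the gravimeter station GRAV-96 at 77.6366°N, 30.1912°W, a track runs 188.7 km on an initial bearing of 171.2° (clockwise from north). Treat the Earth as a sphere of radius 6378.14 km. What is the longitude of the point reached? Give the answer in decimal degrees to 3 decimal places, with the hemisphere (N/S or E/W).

29.122°W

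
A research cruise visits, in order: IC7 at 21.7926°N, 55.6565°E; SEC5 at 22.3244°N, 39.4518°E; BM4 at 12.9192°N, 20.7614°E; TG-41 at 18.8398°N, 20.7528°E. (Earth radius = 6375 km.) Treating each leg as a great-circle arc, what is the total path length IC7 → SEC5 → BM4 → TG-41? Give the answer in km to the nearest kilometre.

IC7→SEC5: c = 0.262162 rad, d = 1671.28 km
SEC5→BM4: c = 0.351060 rad, d = 2238.00 km
BM4→TG-41: c = 0.103334 rad, d = 658.75 km
Total = 1671.28 + 2238.00 + 658.75 = 4568.04 km

4568 km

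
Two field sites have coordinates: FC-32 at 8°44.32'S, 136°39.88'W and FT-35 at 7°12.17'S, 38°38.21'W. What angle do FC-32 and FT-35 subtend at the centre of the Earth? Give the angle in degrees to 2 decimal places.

96.77°

FC-32: φ = -8.73867°, λ = -136.66467°
FT-35: φ = -7.20283°, λ = -38.63683°
Δφ = 1.5358°,  Δλ = 98.0278°
a = sin²(Δφ/2) + cos φ₁ cos φ₂ sin²(Δλ/2) = 0.558947
c = 2·arcsin(√a) = 1.688966 rad = 96.7706°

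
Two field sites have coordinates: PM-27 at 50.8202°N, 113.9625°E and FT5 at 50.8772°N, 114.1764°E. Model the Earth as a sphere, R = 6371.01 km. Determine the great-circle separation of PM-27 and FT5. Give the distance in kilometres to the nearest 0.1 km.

16.3 km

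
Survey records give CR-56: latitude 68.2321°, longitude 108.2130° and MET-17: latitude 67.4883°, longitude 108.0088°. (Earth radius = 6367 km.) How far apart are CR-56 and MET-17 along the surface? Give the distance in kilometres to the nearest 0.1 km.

83.1 km

Δφ = -0.7438°,  Δλ = -0.2042°
a = sin²(Δφ/2) + cos φ₁ cos φ₂ sin²(Δλ/2) = 0.000043
c = 2·arcsin(√a) = 0.013051 rad = 0.7478°
d = R·c = 6367 × 0.013051 = 83.1 km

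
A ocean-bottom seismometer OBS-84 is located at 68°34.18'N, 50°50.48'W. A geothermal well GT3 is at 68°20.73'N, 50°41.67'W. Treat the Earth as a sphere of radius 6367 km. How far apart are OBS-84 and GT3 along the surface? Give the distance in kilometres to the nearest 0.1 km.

OBS-84: φ = +68.56967°, λ = -50.84133°
GT3: φ = +68.34550°, λ = -50.69450°
Δφ = -0.2242°,  Δλ = 0.1468°
a = sin²(Δφ/2) + cos φ₁ cos φ₂ sin²(Δλ/2) = 0.000004
c = 2·arcsin(√a) = 0.004024 rad = 0.2306°
d = R·c = 6367 × 0.004024 = 25.6 km

25.6 km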